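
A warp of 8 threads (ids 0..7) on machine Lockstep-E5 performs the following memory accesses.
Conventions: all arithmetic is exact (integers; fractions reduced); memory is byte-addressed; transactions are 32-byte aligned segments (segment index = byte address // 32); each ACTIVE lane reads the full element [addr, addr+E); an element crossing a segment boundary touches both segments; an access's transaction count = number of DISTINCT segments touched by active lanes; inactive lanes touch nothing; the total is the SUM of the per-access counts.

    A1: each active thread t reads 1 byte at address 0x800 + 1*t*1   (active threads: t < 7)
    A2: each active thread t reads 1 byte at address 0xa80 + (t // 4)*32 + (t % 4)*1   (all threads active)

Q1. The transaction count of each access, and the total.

A1: 1 transaction
A2: 2 transactions

Answer: 1,2; total 3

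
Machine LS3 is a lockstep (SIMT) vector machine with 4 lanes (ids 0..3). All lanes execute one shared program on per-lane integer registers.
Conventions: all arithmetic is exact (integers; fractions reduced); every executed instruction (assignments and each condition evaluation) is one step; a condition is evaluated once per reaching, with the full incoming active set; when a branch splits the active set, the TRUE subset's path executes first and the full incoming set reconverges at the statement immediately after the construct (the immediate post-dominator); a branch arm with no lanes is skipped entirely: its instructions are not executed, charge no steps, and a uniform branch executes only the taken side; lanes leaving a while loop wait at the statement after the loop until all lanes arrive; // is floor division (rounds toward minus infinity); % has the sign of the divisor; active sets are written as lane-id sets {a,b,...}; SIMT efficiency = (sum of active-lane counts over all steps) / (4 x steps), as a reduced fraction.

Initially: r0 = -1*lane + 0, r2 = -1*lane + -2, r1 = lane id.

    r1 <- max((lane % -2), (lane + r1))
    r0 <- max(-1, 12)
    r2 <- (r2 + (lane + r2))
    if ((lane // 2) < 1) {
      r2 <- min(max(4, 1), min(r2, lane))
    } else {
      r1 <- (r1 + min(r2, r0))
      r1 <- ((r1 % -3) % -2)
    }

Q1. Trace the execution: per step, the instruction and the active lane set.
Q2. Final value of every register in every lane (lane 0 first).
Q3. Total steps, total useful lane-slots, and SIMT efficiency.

step 0: r1 <- max((lane % -2), (lane + r1)) {0,1,2,3}
step 1: r0 <- max(-1, 12)            {0,1,2,3}
step 2: r2 <- (r2 + (lane + r2))     {0,1,2,3}
step 3: eval ((lane // 2) < 1)       {0,1,2,3}
step 4: r2 <- min(max(4, 1), min(r2, lane)) {0,1}
step 5: r1 <- (r1 + min(r2, r0))     {2,3}
step 6: r1 <- ((r1 % -3) % -2)       {2,3}

Answer: 7 steps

r0: 12,12,12,12
r2: -4,-5,-6,-7
r1: 0,2,0,-1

steps = 7; useful = 22; efficiency = 22/28 = 11/14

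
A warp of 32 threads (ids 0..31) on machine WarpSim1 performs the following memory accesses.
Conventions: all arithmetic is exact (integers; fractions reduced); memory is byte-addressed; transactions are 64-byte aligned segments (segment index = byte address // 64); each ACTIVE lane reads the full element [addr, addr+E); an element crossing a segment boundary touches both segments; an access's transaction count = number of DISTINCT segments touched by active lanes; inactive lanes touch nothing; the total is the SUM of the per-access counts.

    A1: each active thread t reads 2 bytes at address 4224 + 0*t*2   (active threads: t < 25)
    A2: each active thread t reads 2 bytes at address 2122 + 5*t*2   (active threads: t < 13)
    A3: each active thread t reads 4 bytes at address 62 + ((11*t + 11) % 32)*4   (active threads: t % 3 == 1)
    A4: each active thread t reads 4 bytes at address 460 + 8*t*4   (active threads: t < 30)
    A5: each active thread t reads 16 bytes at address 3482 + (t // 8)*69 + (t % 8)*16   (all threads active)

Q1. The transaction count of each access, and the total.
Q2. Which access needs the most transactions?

A1: 1 transaction
A2: 3 transactions
A3: 3 transactions
A4: 15 transactions
A5: 6 transactions

Answer: 1,3,3,15,6; total 28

Answer: A4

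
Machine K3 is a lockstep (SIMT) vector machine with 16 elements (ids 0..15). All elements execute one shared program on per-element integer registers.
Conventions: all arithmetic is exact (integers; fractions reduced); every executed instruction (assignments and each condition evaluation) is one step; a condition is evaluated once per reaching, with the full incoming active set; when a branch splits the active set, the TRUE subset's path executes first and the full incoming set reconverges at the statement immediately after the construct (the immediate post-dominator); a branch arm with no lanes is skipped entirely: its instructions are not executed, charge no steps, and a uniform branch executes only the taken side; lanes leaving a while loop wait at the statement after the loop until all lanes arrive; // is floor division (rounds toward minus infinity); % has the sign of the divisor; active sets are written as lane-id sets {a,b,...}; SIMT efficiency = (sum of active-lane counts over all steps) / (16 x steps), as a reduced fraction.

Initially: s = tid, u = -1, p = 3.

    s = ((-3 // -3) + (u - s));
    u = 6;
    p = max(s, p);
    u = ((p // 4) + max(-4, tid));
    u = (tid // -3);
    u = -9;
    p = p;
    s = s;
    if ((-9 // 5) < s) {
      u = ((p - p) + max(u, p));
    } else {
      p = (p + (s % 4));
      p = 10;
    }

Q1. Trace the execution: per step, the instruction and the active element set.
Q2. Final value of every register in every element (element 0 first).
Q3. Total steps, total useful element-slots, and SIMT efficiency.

step 0: s <- ((-3 // -3) + (u - s))  {0,1,2,3,4,5,6,7,8,9,10,11,12,13,14,15}
step 1: u <- 6                       {0,1,2,3,4,5,6,7,8,9,10,11,12,13,14,15}
step 2: p <- max(s, p)               {0,1,2,3,4,5,6,7,8,9,10,11,12,13,14,15}
step 3: u <- ((p // 4) + max(-4, tid)) {0,1,2,3,4,5,6,7,8,9,10,11,12,13,14,15}
step 4: u <- (tid // -3)             {0,1,2,3,4,5,6,7,8,9,10,11,12,13,14,15}
step 5: u <- -9                      {0,1,2,3,4,5,6,7,8,9,10,11,12,13,14,15}
step 6: p <- p                       {0,1,2,3,4,5,6,7,8,9,10,11,12,13,14,15}
step 7: s <- s                       {0,1,2,3,4,5,6,7,8,9,10,11,12,13,14,15}
step 8: eval ((-9 // 5) < s)         {0,1,2,3,4,5,6,7,8,9,10,11,12,13,14,15}
step 9: u <- ((p - p) + max(u, p))   {0,1}
step 10: p <- (p + (s % 4))           {2,3,4,5,6,7,8,9,10,11,12,13,14,15}
step 11: p <- 10                      {2,3,4,5,6,7,8,9,10,11,12,13,14,15}

Answer: 12 steps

s: 0,-1,-2,-3,-4,-5,-6,-7,-8,-9,-10,-11,-12,-13,-14,-15
u: 3,3,-9,-9,-9,-9,-9,-9,-9,-9,-9,-9,-9,-9,-9,-9
p: 3,3,10,10,10,10,10,10,10,10,10,10,10,10,10,10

steps = 12; useful = 174; efficiency = 174/192 = 29/32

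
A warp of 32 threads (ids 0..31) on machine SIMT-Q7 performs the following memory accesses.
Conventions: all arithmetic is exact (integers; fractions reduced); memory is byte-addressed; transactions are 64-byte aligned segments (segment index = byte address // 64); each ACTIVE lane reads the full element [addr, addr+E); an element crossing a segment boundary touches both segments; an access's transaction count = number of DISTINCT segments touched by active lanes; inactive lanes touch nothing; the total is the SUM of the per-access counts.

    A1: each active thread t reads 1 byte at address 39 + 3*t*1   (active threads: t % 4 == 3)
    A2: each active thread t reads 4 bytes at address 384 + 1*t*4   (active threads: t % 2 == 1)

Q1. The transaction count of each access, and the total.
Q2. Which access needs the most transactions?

A1: 3 transactions
A2: 2 transactions

Answer: 3,2; total 5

Answer: A1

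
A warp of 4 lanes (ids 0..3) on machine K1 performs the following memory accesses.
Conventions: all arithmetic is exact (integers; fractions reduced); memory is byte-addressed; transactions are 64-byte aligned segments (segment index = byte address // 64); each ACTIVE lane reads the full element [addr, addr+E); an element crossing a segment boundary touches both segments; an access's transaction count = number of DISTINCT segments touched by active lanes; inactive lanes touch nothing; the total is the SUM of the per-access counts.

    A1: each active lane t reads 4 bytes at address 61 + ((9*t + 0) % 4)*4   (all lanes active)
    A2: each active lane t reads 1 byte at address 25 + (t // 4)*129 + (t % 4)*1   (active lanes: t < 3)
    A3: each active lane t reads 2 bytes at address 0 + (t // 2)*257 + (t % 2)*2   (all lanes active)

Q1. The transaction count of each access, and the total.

A1: 2 transactions
A2: 1 transaction
A3: 2 transactions

Answer: 2,1,2; total 5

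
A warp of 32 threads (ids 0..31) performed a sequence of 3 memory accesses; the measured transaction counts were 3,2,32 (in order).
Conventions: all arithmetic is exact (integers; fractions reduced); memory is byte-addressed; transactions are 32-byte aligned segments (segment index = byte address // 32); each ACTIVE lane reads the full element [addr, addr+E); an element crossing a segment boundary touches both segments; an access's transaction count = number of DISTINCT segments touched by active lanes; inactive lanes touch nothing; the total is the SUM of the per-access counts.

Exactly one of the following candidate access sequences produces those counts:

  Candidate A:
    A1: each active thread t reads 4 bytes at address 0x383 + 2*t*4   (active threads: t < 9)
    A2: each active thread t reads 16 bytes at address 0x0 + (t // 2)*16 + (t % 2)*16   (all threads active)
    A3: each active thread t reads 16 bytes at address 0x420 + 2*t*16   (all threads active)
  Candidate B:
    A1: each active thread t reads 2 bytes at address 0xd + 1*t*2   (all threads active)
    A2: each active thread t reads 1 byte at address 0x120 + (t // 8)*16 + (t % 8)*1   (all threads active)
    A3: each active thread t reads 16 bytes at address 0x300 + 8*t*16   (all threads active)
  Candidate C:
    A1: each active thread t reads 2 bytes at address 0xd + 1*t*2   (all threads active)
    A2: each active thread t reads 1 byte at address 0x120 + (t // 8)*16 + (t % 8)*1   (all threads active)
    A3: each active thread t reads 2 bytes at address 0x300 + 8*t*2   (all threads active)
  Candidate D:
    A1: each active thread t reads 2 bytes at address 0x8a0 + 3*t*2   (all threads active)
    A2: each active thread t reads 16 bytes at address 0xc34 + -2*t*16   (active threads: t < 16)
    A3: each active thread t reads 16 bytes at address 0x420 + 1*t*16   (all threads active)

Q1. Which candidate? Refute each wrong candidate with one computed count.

A: A2 gives 9 transactions, not 2
C: A3 gives 16 transactions, not 32
D: A1 gives 6 transactions, not 3
B: all counts match (3,2,32)

Answer: B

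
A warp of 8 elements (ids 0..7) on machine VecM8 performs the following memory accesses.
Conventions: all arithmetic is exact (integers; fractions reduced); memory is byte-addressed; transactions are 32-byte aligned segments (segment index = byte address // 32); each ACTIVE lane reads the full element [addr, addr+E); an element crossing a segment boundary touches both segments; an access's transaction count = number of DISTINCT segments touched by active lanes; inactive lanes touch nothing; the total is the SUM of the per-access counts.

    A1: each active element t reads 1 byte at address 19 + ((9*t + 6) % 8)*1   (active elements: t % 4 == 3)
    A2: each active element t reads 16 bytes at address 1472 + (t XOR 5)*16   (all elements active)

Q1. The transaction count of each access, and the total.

A1: 1 transaction
A2: 4 transactions

Answer: 1,4; total 5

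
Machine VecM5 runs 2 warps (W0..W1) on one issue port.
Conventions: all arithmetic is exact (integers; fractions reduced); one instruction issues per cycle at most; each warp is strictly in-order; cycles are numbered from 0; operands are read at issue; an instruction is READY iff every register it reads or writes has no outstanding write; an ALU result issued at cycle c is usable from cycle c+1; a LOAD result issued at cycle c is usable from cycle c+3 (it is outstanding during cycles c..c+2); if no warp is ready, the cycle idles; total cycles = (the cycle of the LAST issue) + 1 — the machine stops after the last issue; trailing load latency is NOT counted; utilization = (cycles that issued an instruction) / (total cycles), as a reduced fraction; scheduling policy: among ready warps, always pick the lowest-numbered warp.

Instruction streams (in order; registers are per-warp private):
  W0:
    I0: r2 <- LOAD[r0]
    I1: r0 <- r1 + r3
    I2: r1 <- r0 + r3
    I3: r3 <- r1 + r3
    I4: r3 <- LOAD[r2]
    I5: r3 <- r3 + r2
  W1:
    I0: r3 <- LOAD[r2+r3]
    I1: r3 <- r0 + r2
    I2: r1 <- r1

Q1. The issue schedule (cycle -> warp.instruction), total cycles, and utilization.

cycle 0: W0.I0
cycle 1: W0.I1
cycle 2: W0.I2
cycle 3: W0.I3
cycle 4: W0.I4
cycle 5: W1.I0
cycle 6: idle
cycle 7: W0.I5
cycle 8: W1.I1
cycle 9: W1.I2

Answer: 10 cycles, utilization 9/10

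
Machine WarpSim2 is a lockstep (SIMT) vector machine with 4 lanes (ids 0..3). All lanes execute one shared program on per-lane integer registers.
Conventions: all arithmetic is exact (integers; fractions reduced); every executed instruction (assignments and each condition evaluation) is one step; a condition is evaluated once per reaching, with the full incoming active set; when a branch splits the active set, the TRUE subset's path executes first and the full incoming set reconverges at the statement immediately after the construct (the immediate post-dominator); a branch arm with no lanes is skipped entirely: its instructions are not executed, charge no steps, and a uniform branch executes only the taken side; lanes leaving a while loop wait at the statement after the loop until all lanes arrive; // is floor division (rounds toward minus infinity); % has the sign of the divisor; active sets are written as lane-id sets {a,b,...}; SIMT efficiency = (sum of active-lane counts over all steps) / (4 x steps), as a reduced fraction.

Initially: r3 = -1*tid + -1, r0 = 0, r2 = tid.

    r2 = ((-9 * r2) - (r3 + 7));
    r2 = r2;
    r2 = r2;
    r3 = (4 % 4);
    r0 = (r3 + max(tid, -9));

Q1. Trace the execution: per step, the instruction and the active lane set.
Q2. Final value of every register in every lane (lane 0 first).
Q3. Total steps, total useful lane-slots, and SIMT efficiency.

step 0: r2 <- ((-9 * r2) - (r3 + 7)) {0,1,2,3}
step 1: r2 <- r2                     {0,1,2,3}
step 2: r2 <- r2                     {0,1,2,3}
step 3: r3 <- (4 % 4)                {0,1,2,3}
step 4: r0 <- (r3 + max(tid, -9))    {0,1,2,3}

Answer: 5 steps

r3: 0,0,0,0
r0: 0,1,2,3
r2: -6,-14,-22,-30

steps = 5; useful = 20; efficiency = 20/20 = 1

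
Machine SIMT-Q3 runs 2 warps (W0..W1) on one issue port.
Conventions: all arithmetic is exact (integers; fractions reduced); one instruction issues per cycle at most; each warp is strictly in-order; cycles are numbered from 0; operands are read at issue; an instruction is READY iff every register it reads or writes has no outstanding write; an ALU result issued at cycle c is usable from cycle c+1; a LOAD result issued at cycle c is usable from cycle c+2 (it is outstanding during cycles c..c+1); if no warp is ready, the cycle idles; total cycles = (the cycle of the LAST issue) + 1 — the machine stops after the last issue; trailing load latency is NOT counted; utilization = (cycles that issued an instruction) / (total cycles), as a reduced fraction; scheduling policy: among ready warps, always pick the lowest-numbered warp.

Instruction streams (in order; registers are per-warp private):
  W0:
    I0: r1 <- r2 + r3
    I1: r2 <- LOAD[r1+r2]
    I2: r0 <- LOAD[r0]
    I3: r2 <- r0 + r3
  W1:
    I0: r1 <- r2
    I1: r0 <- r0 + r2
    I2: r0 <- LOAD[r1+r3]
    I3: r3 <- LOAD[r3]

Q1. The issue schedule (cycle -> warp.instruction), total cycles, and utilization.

cycle 0: W0.I0
cycle 1: W0.I1
cycle 2: W0.I2
cycle 3: W1.I0
cycle 4: W0.I3
cycle 5: W1.I1
cycle 6: W1.I2
cycle 7: W1.I3

Answer: 8 cycles, utilization 1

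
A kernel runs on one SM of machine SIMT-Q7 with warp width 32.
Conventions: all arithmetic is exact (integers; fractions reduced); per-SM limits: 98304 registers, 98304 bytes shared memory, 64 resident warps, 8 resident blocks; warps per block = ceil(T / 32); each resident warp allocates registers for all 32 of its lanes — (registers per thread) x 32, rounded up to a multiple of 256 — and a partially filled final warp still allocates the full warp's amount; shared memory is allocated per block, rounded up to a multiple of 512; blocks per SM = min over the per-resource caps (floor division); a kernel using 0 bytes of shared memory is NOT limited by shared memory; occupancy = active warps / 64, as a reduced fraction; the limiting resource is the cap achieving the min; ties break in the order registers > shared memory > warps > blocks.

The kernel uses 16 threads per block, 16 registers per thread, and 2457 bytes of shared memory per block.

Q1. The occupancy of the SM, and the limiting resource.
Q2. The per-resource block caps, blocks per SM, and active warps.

Answer: occupancy 1/8, limited by blocks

registers: 192 blocks
shared memory: 38 blocks
warps: 64 blocks
blocks: 8 blocks

Answer: 8 blocks, 8 active warps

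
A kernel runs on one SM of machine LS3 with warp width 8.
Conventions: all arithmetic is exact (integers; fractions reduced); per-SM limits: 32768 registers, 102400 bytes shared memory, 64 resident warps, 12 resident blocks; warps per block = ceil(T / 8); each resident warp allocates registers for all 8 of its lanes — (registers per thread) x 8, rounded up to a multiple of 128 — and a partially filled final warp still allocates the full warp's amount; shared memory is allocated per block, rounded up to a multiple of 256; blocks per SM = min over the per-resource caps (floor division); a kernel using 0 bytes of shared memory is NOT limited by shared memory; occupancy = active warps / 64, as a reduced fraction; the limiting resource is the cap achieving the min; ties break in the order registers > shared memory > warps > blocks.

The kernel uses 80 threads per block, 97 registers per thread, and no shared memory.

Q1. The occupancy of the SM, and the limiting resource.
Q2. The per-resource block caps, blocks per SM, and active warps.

Answer: occupancy 15/32, limited by registers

registers: 3 blocks
shared memory: no limit (kernel uses none)
warps: 6 blocks
blocks: 12 blocks

Answer: 3 blocks, 30 active warps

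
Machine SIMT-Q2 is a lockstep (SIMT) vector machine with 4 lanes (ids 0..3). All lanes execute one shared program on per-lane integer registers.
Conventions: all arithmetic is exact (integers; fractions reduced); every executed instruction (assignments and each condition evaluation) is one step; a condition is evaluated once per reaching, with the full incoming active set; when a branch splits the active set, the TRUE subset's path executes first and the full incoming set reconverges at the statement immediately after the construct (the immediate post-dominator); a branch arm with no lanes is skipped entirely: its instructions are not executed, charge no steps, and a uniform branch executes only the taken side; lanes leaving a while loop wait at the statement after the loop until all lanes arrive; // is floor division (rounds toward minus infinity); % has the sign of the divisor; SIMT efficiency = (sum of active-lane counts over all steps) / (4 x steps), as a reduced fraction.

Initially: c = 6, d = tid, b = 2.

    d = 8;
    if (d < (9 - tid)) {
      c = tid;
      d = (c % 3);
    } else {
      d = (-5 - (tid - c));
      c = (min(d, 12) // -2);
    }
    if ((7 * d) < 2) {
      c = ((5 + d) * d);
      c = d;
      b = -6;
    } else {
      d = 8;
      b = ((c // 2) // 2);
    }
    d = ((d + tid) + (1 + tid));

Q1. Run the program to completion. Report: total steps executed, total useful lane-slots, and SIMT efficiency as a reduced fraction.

Answer: 11 steps, 36 useful, 9/11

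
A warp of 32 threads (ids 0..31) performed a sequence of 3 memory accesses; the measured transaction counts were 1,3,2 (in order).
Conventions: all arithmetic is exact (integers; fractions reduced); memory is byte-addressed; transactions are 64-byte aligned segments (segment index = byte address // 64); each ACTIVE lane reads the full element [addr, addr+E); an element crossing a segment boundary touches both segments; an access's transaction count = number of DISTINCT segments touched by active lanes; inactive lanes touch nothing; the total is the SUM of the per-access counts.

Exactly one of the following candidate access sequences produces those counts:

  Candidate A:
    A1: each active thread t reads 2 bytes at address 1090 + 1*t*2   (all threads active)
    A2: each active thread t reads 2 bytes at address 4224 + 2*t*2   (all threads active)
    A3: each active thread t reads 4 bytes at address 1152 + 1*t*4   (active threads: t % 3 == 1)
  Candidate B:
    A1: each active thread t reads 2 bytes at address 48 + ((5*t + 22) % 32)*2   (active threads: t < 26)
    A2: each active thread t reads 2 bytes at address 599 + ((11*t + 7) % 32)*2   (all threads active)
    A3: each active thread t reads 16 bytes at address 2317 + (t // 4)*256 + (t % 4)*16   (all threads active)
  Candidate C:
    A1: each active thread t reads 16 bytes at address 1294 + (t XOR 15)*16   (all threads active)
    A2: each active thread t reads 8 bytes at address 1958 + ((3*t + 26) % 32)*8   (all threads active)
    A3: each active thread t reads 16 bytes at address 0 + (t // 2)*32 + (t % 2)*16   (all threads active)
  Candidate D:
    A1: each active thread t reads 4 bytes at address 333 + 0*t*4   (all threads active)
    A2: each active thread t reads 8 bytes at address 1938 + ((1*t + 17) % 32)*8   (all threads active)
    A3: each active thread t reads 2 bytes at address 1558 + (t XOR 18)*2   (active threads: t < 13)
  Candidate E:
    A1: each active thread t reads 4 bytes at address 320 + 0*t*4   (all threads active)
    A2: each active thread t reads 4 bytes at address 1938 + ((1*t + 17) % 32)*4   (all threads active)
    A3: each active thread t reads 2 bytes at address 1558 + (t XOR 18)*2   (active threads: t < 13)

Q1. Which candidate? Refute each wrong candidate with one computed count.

A: A1 gives 2 transactions, not 1
B: A1 gives 2 transactions, not 1
C: A1 gives 9 transactions, not 1
D: A2 gives 5 transactions, not 3
E: all counts match (1,3,2)

Answer: E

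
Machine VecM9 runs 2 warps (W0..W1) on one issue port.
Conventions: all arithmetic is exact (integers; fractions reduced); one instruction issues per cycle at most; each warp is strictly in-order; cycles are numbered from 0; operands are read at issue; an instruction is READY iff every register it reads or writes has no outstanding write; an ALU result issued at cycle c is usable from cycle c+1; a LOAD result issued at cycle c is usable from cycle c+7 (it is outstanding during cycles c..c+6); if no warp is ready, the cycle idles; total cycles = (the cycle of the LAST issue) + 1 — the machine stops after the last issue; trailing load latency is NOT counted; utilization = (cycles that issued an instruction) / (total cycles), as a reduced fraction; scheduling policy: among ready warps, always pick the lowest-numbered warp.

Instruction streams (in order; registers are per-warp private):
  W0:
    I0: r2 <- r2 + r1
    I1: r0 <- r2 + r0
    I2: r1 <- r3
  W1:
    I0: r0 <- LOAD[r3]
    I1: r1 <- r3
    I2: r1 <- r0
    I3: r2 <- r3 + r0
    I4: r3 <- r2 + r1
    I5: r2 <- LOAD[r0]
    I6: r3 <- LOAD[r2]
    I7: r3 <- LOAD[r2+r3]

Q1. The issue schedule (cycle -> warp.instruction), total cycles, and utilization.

cycle 0: W0.I0
cycle 1: W0.I1
cycle 2: W0.I2
cycle 3: W1.I0
cycle 4: W1.I1
cycle 5: idle
cycle 6: idle
cycle 7: idle
cycle 8: idle
cycle 9: idle
cycle 10: W1.I2
cycle 11: W1.I3
cycle 12: W1.I4
cycle 13: W1.I5
cycle 14: idle
cycle 15: idle
cycle 16: idle
cycle 17: idle
cycle 18: idle
cycle 19: idle
cycle 20: W1.I6
cycle 21: idle
cycle 22: idle
cycle 23: idle
cycle 24: idle
cycle 25: idle
cycle 26: idle
cycle 27: W1.I7

Answer: 28 cycles, utilization 11/28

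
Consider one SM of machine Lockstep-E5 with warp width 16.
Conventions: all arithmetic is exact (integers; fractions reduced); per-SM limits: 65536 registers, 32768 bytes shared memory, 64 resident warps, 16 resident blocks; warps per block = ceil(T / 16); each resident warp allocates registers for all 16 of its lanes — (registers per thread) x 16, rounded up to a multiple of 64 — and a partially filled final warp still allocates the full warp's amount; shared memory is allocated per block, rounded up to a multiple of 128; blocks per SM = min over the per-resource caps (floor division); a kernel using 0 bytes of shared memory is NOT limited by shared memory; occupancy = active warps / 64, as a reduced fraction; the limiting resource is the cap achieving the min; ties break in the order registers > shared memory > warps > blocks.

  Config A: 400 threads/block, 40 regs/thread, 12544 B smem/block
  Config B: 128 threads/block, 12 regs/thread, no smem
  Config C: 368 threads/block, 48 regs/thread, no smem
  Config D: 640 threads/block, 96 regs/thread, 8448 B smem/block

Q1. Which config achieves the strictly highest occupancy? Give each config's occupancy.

occupancies: A 25/32, B 1, C 23/32, D 5/8

Answer: B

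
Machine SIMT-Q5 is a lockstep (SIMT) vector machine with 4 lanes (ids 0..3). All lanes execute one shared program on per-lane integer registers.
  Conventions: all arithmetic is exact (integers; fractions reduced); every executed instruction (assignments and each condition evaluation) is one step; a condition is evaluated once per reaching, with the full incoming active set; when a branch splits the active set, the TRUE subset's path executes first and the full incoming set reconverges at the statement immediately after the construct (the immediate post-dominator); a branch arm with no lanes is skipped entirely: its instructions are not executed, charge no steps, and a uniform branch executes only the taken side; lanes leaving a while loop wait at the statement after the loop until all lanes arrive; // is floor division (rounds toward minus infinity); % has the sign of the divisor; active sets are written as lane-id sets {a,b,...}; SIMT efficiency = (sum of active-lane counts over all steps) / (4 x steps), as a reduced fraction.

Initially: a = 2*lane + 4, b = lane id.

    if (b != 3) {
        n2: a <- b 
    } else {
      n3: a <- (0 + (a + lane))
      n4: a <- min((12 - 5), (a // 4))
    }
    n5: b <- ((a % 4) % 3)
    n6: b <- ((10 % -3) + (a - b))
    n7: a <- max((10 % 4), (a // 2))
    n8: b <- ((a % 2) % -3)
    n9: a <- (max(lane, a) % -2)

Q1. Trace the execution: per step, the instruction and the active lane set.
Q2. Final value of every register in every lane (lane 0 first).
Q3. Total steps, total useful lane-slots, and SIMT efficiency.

step 0: eval (b != 3)                {0,1,2,3}
step 1: a <- b                       {0,1,2}
step 2: a <- (0 + (a + lane))        {3}
step 3: a <- min((12 - 5), (a // 4)) {3}
step 4: b <- ((a % 4) % 3)           {0,1,2,3}
step 5: b <- ((10 % -3) + (a - b))   {0,1,2,3}
step 6: a <- max((10 % 4), (a // 2)) {0,1,2,3}
step 7: b <- ((a % 2) % -3)          {0,1,2,3}
step 8: a <- (max(lane, a) % -2)     {0,1,2,3}

Answer: 9 steps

a: 0,0,0,-1
b: 0,0,0,0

steps = 9; useful = 29; efficiency = 29/36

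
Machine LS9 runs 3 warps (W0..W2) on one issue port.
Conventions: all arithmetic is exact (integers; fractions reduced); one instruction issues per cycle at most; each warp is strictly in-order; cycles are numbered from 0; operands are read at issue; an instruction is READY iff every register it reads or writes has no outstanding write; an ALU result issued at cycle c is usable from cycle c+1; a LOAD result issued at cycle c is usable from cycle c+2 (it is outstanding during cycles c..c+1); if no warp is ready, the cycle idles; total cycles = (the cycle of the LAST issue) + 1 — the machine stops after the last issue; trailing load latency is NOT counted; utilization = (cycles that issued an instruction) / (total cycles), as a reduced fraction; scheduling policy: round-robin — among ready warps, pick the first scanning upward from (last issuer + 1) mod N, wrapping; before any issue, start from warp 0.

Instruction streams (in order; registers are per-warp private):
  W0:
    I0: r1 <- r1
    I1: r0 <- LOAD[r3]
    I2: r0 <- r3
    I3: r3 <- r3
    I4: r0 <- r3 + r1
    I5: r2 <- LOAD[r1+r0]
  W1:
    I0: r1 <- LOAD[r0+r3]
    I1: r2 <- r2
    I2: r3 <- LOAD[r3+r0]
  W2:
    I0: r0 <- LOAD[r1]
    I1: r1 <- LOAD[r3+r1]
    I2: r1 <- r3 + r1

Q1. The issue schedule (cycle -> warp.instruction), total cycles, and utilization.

cycle 0: W0.I0
cycle 1: W1.I0
cycle 2: W2.I0
cycle 3: W0.I1
cycle 4: W1.I1
cycle 5: W2.I1
cycle 6: W0.I2
cycle 7: W1.I2
cycle 8: W2.I2
cycle 9: W0.I3
cycle 10: W0.I4
cycle 11: W0.I5

Answer: 12 cycles, utilization 1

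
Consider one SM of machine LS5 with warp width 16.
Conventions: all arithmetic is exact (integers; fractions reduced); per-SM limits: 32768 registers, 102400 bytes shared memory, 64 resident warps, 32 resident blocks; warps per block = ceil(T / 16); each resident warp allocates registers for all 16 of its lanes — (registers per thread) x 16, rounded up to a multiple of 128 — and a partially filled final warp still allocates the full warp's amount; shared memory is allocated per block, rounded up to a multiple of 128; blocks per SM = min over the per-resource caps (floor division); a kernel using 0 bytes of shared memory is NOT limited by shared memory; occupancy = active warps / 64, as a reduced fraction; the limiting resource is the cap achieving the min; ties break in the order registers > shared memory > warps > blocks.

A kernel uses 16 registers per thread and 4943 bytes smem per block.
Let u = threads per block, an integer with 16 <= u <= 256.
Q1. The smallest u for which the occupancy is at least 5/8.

Answer: u = 17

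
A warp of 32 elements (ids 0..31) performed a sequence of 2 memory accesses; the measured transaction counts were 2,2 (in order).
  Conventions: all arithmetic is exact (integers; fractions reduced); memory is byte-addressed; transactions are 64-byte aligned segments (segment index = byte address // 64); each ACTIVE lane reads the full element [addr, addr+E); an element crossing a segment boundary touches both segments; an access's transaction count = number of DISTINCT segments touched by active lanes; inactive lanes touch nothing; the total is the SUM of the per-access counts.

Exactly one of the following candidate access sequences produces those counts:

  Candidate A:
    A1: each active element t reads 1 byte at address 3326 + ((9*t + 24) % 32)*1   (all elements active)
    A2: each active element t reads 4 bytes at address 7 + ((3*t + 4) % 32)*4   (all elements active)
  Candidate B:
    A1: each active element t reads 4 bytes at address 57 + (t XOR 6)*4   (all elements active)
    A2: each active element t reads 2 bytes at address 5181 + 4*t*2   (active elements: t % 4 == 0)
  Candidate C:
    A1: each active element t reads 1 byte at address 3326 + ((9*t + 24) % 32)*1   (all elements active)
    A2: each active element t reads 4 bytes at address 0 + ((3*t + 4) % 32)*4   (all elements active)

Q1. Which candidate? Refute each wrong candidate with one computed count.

A: A2 gives 3 transactions, not 2
B: A1 gives 3 transactions, not 2
C: all counts match (2,2)

Answer: C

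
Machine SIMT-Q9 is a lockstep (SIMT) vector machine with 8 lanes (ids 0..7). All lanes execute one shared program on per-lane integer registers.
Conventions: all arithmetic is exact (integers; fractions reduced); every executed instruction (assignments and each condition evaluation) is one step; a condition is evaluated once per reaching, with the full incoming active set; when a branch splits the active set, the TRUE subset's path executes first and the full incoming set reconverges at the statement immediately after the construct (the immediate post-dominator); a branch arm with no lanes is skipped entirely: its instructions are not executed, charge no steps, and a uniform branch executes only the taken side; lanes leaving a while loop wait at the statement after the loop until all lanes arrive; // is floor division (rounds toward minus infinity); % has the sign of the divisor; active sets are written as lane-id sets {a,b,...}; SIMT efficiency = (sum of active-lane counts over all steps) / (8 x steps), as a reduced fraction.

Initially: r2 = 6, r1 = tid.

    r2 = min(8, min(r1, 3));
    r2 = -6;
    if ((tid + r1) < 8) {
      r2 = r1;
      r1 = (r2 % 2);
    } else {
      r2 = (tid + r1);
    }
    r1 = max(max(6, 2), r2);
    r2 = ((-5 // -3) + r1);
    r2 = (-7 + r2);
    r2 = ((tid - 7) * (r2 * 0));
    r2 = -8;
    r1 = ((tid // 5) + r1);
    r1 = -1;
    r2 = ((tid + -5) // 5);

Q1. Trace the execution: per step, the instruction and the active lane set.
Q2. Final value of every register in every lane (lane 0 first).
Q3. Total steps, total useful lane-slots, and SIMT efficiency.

step 0: r2 <- min(8, min(r1, 3))     {0,1,2,3,4,5,6,7}
step 1: r2 <- -6                     {0,1,2,3,4,5,6,7}
step 2: eval ((tid + r1) < 8)        {0,1,2,3,4,5,6,7}
step 3: r2 <- r1                     {0,1,2,3}
step 4: r1 <- (r2 % 2)               {0,1,2,3}
step 5: r2 <- (tid + r1)             {4,5,6,7}
step 6: r1 <- max(max(6, 2), r2)     {0,1,2,3,4,5,6,7}
step 7: r2 <- ((-5 // -3) + r1)      {0,1,2,3,4,5,6,7}
step 8: r2 <- (-7 + r2)              {0,1,2,3,4,5,6,7}
step 9: r2 <- ((tid - 7) * (r2 * 0)) {0,1,2,3,4,5,6,7}
step 10: r2 <- -8                     {0,1,2,3,4,5,6,7}
step 11: r1 <- ((tid // 5) + r1)      {0,1,2,3,4,5,6,7}
step 12: r1 <- -1                     {0,1,2,3,4,5,6,7}
step 13: r2 <- ((tid + -5) // 5)      {0,1,2,3,4,5,6,7}

Answer: 14 steps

r2: -1,-1,-1,-1,-1,0,0,0
r1: -1,-1,-1,-1,-1,-1,-1,-1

steps = 14; useful = 100; efficiency = 100/112 = 25/28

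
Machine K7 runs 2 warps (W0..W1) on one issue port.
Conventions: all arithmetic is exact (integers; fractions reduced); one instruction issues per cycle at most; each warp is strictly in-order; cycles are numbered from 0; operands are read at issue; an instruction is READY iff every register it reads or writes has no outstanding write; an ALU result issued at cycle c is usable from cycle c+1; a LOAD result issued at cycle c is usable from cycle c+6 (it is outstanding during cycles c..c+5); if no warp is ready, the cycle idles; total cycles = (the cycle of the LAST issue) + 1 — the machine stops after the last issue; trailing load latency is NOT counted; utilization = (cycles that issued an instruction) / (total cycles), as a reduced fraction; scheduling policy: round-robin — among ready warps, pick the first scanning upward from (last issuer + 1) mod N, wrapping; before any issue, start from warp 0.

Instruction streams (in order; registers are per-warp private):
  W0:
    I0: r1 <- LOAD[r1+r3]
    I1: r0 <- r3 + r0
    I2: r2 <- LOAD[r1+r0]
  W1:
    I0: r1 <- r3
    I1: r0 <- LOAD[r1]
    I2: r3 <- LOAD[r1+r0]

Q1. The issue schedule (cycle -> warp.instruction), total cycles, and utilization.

cycle 0: W0.I0
cycle 1: W1.I0
cycle 2: W0.I1
cycle 3: W1.I1
cycle 4: idle
cycle 5: idle
cycle 6: W0.I2
cycle 7: idle
cycle 8: idle
cycle 9: W1.I2

Answer: 10 cycles, utilization 3/5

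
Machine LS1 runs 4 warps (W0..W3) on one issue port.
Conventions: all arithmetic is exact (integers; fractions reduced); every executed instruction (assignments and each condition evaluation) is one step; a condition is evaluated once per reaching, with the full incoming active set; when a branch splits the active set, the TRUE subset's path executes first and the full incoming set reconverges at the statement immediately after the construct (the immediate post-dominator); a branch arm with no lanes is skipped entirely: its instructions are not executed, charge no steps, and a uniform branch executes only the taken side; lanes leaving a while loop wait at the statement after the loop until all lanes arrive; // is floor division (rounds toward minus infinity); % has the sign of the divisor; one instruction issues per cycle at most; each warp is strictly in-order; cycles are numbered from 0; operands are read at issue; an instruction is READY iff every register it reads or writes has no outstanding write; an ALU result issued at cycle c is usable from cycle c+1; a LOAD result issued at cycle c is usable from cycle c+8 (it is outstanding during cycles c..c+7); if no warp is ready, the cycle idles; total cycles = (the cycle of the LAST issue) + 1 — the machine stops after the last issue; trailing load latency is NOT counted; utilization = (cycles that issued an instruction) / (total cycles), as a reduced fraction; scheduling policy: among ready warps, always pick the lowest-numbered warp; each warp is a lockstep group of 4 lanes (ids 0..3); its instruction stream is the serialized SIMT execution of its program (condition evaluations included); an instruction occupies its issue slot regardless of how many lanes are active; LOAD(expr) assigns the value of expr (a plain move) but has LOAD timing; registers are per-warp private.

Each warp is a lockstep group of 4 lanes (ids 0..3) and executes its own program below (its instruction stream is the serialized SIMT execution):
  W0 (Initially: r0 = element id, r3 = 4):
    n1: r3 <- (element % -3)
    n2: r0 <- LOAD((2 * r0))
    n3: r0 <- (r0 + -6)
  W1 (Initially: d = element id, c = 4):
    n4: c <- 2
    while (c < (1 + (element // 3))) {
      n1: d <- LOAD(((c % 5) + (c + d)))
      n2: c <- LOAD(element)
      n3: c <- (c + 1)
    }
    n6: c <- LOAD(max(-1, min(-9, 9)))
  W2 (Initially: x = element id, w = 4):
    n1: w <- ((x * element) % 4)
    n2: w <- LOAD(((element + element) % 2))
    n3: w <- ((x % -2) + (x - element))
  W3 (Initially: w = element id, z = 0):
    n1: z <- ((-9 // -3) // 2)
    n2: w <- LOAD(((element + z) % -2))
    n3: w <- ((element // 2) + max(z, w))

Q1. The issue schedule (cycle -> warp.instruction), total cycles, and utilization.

cycle 0: W0.I0
cycle 1: W0.I1
cycle 2: W1.I0
cycle 3: W1.I1
cycle 4: W1.I2
cycle 5: W2.I0
cycle 6: W2.I1
cycle 7: W3.I0
cycle 8: W3.I1
cycle 9: W0.I2
cycle 10: idle
cycle 11: idle
cycle 12: idle
cycle 13: idle
cycle 14: W2.I2
cycle 15: idle
cycle 16: W3.I2

Answer: 17 cycles, utilization 12/17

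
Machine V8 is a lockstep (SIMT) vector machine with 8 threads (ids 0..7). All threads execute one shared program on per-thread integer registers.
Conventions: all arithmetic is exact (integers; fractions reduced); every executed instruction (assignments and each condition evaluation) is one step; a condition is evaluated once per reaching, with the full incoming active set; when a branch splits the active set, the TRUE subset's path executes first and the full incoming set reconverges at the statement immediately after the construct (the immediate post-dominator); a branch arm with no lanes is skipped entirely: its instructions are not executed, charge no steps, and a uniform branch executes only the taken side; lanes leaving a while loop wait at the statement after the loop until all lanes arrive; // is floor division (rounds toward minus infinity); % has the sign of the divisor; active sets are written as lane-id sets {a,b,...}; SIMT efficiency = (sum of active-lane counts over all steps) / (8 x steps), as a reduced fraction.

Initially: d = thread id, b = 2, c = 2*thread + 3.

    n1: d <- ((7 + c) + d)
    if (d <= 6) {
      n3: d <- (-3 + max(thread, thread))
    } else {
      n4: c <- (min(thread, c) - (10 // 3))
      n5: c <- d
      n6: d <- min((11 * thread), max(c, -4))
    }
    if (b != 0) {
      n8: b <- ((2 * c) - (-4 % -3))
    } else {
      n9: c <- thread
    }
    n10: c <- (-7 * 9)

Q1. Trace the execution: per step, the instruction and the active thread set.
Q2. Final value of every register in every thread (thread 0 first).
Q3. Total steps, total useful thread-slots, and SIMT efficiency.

step 0: d <- ((7 + c) + d)           {0,1,2,3,4,5,6,7}
step 1: eval (d <= 6)                {0,1,2,3,4,5,6,7}
step 2: c <- (min(thread, c) - (10 // 3)) {0,1,2,3,4,5,6,7}
step 3: c <- d                       {0,1,2,3,4,5,6,7}
step 4: d <- min((11 * thread), max(c, -4)) {0,1,2,3,4,5,6,7}
step 5: eval (b != 0)                {0,1,2,3,4,5,6,7}
step 6: b <- ((2 * c) - (-4 % -3))   {0,1,2,3,4,5,6,7}
step 7: c <- (-7 * 9)                {0,1,2,3,4,5,6,7}

Answer: 8 steps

d: 0,11,16,19,22,25,28,31
b: 21,27,33,39,45,51,57,63
c: -63,-63,-63,-63,-63,-63,-63,-63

steps = 8; useful = 64; efficiency = 64/64 = 1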